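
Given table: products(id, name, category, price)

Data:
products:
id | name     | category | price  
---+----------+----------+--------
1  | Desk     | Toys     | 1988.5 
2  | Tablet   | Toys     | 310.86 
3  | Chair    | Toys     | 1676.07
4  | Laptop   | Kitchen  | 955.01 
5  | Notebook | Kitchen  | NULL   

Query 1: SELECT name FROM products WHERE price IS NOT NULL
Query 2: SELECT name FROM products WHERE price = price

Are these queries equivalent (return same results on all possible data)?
Yes, equivalent

Both queries return: [('Chair',), ('Desk',), ('Laptop',), ('Tablet',)]

Reason: IS NOT NULL vs self-equality (both exclude NULLs)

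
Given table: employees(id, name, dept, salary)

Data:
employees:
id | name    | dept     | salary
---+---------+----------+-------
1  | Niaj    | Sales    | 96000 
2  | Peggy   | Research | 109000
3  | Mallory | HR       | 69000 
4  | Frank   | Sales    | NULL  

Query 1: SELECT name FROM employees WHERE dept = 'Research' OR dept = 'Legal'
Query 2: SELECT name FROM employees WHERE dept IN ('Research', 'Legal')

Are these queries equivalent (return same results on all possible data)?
Yes, equivalent

Both queries return: [('Peggy',)]

Reason: OR vs IN are equivalent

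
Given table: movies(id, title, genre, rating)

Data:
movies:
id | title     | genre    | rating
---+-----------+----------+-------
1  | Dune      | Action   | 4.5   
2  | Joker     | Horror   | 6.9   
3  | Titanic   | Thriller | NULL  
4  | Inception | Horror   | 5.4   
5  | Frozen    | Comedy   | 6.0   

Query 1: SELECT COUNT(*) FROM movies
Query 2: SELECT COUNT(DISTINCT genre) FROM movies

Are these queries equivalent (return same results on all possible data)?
No, not equivalent

Query 1 returns: [(5,)]
Query 2 returns: [(4,)]

Reason: COUNT(*) counts rows, COUNT(DISTINCT genre) counts unique genres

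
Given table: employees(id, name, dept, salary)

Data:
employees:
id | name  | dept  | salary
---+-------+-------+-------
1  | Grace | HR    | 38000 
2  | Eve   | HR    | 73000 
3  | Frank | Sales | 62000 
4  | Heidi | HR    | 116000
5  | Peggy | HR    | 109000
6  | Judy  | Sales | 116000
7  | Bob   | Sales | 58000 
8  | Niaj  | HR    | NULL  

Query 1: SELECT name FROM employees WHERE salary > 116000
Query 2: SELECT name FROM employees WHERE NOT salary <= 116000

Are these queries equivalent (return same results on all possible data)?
Yes, equivalent

Both queries return: []

Reason: Both filter salary > 116000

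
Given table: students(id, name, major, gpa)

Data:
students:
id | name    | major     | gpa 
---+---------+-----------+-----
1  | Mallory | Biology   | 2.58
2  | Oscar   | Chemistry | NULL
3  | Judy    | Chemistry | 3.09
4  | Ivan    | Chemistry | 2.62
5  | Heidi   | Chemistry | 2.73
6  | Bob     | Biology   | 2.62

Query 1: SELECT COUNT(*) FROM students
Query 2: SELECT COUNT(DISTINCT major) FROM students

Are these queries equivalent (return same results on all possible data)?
No, not equivalent

Query 1 returns: [(6,)]
Query 2 returns: [(2,)]

Reason: COUNT(*) counts rows, COUNT(DISTINCT major) counts unique majors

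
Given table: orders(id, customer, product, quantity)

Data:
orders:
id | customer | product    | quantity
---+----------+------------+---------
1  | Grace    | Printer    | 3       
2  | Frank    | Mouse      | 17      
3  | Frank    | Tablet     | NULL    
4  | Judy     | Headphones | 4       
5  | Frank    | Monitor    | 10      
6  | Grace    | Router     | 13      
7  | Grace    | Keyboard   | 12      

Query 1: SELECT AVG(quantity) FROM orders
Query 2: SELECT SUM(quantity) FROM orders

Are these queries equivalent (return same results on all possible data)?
No, not equivalent

Query 1 returns: [(9.833333333333334,)]
Query 2 returns: [(59,)]

Reason: AVG vs SUM give different aggregate values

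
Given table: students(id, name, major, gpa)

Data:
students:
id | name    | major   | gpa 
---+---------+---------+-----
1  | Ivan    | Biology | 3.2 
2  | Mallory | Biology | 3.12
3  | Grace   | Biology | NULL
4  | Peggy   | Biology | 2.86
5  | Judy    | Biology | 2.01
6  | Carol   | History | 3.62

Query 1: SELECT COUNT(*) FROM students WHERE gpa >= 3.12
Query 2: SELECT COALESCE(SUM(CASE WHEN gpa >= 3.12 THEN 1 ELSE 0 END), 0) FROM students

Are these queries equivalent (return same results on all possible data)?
Yes, equivalent

Both queries return: [(3,)]

Reason: COUNT with WHERE vs conditional SUM (COALESCE handles empty-table NULL)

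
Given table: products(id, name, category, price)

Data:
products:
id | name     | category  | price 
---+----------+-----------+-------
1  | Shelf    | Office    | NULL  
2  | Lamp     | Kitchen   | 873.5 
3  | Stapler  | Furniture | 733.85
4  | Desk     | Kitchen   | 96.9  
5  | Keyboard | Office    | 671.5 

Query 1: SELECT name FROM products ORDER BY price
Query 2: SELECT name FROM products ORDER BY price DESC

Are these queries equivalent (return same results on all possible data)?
No, not equivalent

Query 1 returns: [('Shelf',), ('Desk',), ('Keyboard',), ('Stapler',), ('Lamp',)]
Query 2 returns: [('Lamp',), ('Stapler',), ('Keyboard',), ('Desk',), ('Shelf',)]

Reason: ASC vs DESC gives opposite ordering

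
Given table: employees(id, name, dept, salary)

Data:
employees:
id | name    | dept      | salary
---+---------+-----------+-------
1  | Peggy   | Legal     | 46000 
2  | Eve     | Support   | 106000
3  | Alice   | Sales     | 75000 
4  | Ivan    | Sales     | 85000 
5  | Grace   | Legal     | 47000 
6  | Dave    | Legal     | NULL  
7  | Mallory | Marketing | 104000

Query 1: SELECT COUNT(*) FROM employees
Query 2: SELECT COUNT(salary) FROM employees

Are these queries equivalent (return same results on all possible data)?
No, not equivalent

Query 1 returns: [(7,)]
Query 2 returns: [(6,)]

Reason: COUNT(*) includes NULLs, COUNT(column) excludes them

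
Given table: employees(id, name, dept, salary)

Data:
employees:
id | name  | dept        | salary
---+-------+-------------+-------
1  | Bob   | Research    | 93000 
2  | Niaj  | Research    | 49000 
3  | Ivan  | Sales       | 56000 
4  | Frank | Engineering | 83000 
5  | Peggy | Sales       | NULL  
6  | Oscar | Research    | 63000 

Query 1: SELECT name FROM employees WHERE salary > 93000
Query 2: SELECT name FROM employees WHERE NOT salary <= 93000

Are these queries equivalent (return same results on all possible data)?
Yes, equivalent

Both queries return: []

Reason: Both filter salary > 93000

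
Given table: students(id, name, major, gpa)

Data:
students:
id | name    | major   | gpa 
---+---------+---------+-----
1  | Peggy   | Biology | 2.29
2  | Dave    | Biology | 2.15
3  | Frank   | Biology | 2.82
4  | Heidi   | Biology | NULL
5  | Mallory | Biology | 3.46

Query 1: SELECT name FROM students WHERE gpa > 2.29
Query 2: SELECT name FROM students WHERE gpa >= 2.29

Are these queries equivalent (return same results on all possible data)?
No, not equivalent

Query 1 returns: [('Frank',), ('Mallory',)]
Query 2 returns: [('Peggy',), ('Frank',), ('Mallory',)]

Reason: > vs >= gives different results when gpa = 2.29 exists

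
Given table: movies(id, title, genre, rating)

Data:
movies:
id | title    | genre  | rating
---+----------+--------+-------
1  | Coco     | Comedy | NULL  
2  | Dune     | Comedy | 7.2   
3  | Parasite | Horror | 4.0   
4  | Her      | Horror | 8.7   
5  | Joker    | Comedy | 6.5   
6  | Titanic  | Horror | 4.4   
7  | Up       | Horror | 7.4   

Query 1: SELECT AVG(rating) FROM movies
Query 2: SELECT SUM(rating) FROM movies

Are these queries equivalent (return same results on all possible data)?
No, not equivalent

Query 1 returns: [(6.366666666666667,)]
Query 2 returns: [(38.2,)]

Reason: AVG vs SUM give different aggregate values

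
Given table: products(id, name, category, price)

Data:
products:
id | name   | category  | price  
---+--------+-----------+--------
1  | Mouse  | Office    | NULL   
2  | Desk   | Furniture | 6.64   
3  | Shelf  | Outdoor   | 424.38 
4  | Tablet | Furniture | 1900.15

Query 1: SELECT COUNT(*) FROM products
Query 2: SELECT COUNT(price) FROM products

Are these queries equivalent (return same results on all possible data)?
No, not equivalent

Query 1 returns: [(4,)]
Query 2 returns: [(3,)]

Reason: COUNT(*) includes NULLs, COUNT(column) excludes them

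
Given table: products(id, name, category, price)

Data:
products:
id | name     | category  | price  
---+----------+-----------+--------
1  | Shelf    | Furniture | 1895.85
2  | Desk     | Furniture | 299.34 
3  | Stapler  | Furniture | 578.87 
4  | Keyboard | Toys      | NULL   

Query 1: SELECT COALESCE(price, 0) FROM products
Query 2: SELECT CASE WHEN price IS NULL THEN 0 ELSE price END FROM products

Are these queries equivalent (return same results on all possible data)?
Yes, equivalent

Both queries return: [(0,), (299.34,), (578.87,), (1895.85,)]

Reason: COALESCE vs CASE for NULL handling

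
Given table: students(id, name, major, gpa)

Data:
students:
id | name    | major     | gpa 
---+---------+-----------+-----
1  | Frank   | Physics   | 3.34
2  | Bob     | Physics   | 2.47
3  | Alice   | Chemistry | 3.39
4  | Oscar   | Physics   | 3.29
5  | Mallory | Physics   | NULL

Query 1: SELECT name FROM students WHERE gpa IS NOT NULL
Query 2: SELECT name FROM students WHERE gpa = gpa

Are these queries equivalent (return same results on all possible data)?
Yes, equivalent

Both queries return: [('Alice',), ('Bob',), ('Frank',), ('Oscar',)]

Reason: IS NOT NULL vs self-equality (both exclude NULLs)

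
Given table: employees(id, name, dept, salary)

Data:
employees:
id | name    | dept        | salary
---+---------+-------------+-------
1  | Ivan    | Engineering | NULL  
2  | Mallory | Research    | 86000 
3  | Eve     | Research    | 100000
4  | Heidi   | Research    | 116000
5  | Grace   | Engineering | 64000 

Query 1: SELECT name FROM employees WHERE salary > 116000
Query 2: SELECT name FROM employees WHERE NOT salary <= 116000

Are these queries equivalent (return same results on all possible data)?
Yes, equivalent

Both queries return: []

Reason: Both filter salary > 116000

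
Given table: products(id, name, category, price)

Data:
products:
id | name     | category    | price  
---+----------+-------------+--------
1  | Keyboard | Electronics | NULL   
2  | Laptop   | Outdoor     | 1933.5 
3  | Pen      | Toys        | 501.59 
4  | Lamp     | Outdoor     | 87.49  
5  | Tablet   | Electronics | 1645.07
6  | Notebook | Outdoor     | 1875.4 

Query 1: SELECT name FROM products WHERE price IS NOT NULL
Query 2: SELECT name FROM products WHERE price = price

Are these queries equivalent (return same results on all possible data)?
Yes, equivalent

Both queries return: [('Lamp',), ('Laptop',), ('Notebook',), ('Pen',), ('Tablet',)]

Reason: IS NOT NULL vs self-equality (both exclude NULLs)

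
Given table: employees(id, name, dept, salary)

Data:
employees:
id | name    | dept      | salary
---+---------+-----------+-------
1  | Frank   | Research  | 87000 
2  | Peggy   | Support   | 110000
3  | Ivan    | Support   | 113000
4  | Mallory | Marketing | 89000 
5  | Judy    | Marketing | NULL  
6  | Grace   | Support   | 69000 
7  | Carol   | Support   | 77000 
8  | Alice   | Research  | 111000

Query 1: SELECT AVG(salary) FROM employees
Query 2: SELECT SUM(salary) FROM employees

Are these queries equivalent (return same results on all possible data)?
No, not equivalent

Query 1 returns: [(93714.28571428571,)]
Query 2 returns: [(656000,)]

Reason: AVG vs SUM give different aggregate values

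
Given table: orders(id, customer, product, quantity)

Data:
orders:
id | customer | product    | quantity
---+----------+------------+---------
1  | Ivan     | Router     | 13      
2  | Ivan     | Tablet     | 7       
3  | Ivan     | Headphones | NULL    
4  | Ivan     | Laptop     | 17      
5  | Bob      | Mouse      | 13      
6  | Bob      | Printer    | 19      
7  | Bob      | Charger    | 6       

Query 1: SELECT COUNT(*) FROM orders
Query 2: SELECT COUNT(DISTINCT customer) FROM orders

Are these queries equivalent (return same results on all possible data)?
No, not equivalent

Query 1 returns: [(7,)]
Query 2 returns: [(2,)]

Reason: COUNT(*) counts rows, COUNT(DISTINCT customer) counts unique customers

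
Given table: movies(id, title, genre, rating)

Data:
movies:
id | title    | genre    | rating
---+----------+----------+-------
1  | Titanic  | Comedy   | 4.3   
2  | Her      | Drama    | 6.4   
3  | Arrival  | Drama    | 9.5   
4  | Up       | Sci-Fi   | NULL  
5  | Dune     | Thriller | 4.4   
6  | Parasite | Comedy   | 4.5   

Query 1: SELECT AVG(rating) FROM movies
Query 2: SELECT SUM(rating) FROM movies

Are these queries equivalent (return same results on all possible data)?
No, not equivalent

Query 1 returns: [(5.82,)]
Query 2 returns: [(29.1,)]

Reason: AVG vs SUM give different aggregate values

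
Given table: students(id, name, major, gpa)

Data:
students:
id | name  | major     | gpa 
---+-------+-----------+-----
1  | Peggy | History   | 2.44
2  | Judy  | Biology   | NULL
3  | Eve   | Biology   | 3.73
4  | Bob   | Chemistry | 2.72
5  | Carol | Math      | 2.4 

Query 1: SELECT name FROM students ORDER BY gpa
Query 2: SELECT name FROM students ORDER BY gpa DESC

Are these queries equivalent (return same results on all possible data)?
No, not equivalent

Query 1 returns: [('Judy',), ('Carol',), ('Peggy',), ('Bob',), ('Eve',)]
Query 2 returns: [('Eve',), ('Bob',), ('Peggy',), ('Carol',), ('Judy',)]

Reason: ASC vs DESC gives opposite ordering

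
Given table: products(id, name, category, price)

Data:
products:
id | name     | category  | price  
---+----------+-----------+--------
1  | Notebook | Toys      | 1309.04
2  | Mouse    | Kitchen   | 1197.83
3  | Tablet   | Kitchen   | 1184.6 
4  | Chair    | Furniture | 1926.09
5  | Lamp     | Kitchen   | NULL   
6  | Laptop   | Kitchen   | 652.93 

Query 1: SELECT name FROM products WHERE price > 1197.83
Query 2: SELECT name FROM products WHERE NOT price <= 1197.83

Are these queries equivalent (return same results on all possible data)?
Yes, equivalent

Both queries return: [('Chair',), ('Notebook',)]

Reason: Both filter price > 1197.83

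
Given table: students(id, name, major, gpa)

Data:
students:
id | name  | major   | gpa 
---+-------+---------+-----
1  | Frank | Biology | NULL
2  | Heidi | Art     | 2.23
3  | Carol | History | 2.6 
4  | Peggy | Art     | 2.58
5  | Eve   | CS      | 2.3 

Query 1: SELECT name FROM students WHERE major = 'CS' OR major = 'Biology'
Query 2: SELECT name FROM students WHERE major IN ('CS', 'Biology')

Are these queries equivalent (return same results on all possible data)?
Yes, equivalent

Both queries return: [('Eve',), ('Frank',)]

Reason: OR vs IN are equivalent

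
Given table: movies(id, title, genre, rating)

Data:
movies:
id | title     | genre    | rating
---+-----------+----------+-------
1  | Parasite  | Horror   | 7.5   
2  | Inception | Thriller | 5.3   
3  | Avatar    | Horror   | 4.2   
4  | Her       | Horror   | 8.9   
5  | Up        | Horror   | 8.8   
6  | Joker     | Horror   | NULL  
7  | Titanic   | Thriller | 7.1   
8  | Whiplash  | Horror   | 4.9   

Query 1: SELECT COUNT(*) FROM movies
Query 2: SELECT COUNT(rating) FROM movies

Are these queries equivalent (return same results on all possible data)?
No, not equivalent

Query 1 returns: [(8,)]
Query 2 returns: [(7,)]

Reason: COUNT(*) includes NULLs, COUNT(column) excludes them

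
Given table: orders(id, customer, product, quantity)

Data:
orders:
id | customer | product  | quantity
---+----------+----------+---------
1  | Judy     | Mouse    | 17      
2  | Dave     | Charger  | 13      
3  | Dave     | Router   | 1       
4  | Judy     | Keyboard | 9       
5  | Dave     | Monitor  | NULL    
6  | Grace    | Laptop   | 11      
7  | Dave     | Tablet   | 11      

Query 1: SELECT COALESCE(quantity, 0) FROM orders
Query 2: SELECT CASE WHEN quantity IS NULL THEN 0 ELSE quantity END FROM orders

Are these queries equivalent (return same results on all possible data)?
Yes, equivalent

Both queries return: [(0,), (1,), (9,), (11,), (11,), (13,), (17,)]

Reason: COALESCE vs CASE for NULL handling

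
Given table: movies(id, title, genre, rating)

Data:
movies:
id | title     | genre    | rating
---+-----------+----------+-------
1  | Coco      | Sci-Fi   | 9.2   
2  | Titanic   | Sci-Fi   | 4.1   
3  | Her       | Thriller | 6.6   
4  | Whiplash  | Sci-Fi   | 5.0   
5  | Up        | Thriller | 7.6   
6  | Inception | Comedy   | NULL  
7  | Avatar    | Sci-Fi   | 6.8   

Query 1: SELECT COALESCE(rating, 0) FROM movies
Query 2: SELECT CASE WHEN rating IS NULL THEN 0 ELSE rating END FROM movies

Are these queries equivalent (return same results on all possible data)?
Yes, equivalent

Both queries return: [(0,), (4.1,), (5.0,), (6.6,), (6.8,), (7.6,), (9.2,)]

Reason: COALESCE vs CASE for NULL handling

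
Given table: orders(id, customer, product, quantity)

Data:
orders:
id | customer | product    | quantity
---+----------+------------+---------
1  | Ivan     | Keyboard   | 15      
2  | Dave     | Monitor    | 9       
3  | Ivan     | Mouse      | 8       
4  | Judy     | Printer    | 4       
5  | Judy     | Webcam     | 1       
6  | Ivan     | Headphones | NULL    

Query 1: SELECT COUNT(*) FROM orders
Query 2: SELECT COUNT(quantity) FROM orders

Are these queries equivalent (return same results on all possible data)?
No, not equivalent

Query 1 returns: [(6,)]
Query 2 returns: [(5,)]

Reason: COUNT(*) includes NULLs, COUNT(column) excludes them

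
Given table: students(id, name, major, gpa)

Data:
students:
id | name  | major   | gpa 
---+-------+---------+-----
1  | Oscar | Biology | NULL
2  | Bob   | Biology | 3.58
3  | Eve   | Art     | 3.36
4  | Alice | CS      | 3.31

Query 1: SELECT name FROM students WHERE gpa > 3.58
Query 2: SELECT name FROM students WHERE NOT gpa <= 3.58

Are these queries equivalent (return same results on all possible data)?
Yes, equivalent

Both queries return: []

Reason: Both filter gpa > 3.58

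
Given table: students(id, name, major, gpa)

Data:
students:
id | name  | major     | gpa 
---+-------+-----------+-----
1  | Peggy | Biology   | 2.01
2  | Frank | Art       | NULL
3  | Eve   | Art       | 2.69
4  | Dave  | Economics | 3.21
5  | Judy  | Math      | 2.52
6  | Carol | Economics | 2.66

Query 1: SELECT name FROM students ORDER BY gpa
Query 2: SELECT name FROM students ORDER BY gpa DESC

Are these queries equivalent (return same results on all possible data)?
No, not equivalent

Query 1 returns: [('Frank',), ('Peggy',), ('Judy',), ('Carol',), ('Eve',), ('Dave',)]
Query 2 returns: [('Dave',), ('Eve',), ('Carol',), ('Judy',), ('Peggy',), ('Frank',)]

Reason: ASC vs DESC gives opposite ordering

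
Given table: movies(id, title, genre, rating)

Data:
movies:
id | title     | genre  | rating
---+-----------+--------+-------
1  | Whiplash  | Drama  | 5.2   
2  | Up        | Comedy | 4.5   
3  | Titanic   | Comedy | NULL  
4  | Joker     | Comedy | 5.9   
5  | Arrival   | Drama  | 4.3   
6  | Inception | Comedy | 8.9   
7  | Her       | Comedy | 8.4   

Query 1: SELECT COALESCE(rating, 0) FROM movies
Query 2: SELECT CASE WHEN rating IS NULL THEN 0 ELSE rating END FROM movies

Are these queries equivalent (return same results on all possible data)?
Yes, equivalent

Both queries return: [(0,), (4.3,), (4.5,), (5.2,), (5.9,), (8.4,), (8.9,)]

Reason: COALESCE vs CASE for NULL handling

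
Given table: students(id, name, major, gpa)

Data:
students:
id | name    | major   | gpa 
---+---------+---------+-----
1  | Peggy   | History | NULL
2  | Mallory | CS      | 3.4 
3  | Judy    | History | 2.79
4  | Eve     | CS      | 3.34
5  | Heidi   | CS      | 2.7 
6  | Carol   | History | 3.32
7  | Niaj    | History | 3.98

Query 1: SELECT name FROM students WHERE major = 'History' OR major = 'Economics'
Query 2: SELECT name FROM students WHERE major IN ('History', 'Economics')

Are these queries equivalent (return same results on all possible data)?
Yes, equivalent

Both queries return: [('Carol',), ('Judy',), ('Niaj',), ('Peggy',)]

Reason: OR vs IN are equivalent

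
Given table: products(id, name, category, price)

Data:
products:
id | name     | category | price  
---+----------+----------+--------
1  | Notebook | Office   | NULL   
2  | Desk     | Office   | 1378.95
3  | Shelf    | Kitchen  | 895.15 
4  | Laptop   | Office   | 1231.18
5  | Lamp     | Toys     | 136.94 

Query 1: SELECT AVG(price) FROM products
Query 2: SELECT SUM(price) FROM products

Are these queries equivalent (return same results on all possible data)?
No, not equivalent

Query 1 returns: [(910.5550000000001,)]
Query 2 returns: [(3642.2200000000003,)]

Reason: AVG vs SUM give different aggregate values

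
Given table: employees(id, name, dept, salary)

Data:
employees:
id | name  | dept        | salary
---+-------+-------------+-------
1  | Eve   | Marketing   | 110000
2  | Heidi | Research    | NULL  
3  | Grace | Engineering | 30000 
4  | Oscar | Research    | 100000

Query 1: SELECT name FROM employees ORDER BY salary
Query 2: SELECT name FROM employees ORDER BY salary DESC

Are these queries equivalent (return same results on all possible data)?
No, not equivalent

Query 1 returns: [('Heidi',), ('Grace',), ('Oscar',), ('Eve',)]
Query 2 returns: [('Eve',), ('Oscar',), ('Grace',), ('Heidi',)]

Reason: ASC vs DESC gives opposite ordering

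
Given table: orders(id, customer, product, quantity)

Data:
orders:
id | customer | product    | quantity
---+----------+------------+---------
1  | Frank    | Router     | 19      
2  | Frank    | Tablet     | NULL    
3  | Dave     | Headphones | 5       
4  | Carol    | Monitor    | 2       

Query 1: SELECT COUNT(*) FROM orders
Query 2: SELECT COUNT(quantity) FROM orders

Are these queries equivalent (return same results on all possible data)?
No, not equivalent

Query 1 returns: [(4,)]
Query 2 returns: [(3,)]

Reason: COUNT(*) includes NULLs, COUNT(column) excludes them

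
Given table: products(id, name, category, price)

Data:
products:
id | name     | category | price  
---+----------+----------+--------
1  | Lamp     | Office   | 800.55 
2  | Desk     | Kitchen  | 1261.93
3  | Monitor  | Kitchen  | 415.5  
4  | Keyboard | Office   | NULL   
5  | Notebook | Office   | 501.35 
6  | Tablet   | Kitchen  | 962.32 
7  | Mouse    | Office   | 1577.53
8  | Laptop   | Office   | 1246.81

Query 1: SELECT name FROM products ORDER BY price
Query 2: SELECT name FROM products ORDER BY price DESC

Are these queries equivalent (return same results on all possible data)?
No, not equivalent

Query 1 returns: [('Keyboard',), ('Monitor',), ('Notebook',), ('Lamp',), ('Tablet',), ('Laptop',), ('Desk',), ('Mouse',)]
Query 2 returns: [('Mouse',), ('Desk',), ('Laptop',), ('Tablet',), ('Lamp',), ('Notebook',), ('Monitor',), ('Keyboard',)]

Reason: ASC vs DESC gives opposite ordering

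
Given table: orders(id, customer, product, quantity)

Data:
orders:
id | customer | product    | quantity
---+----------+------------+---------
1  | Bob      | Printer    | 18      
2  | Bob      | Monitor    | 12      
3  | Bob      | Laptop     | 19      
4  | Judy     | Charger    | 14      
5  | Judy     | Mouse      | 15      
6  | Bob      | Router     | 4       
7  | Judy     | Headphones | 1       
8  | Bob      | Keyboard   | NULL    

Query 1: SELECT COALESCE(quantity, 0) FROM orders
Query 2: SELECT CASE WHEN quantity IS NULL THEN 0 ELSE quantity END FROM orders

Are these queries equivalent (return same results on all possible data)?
Yes, equivalent

Both queries return: [(0,), (1,), (4,), (12,), (14,), (15,), (18,), (19,)]

Reason: COALESCE vs CASE for NULL handling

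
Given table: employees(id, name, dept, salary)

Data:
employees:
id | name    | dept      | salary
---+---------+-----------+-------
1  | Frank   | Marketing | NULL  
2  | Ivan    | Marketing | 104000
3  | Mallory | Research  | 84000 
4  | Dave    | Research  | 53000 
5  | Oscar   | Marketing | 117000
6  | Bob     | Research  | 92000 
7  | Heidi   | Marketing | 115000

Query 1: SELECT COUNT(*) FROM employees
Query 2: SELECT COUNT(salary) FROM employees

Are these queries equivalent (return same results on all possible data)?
No, not equivalent

Query 1 returns: [(7,)]
Query 2 returns: [(6,)]

Reason: COUNT(*) includes NULLs, COUNT(column) excludes them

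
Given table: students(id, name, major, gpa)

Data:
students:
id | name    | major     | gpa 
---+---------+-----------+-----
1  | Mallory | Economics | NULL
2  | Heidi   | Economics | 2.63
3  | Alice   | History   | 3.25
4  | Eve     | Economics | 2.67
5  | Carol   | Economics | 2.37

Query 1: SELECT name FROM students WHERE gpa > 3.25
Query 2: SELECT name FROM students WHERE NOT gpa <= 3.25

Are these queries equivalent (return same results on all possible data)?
Yes, equivalent

Both queries return: []

Reason: Both filter gpa > 3.25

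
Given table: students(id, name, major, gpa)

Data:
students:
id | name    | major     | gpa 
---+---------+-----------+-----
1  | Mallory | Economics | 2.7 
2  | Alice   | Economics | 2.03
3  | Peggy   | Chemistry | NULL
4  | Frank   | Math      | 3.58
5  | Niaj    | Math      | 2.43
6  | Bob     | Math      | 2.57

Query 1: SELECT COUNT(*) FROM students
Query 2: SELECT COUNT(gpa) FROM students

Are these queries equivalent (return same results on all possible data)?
No, not equivalent

Query 1 returns: [(6,)]
Query 2 returns: [(5,)]

Reason: COUNT(*) includes NULLs, COUNT(column) excludes them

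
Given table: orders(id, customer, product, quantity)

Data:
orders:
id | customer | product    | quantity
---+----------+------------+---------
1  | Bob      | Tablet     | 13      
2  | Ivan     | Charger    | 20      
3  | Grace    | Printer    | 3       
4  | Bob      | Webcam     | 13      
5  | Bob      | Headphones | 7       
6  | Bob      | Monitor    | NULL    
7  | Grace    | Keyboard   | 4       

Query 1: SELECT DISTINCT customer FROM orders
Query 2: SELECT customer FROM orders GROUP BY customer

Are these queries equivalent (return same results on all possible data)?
Yes, equivalent

Both queries return: [('Bob',), ('Grace',), ('Ivan',)]

Reason: Both get unique customers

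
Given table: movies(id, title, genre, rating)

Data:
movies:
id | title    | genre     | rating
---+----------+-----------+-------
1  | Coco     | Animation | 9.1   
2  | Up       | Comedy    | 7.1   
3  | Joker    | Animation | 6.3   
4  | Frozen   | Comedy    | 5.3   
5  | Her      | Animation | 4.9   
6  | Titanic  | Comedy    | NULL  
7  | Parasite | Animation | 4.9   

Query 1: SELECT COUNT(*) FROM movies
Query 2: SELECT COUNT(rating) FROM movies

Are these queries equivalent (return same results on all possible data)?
No, not equivalent

Query 1 returns: [(7,)]
Query 2 returns: [(6,)]

Reason: COUNT(*) includes NULLs, COUNT(column) excludes them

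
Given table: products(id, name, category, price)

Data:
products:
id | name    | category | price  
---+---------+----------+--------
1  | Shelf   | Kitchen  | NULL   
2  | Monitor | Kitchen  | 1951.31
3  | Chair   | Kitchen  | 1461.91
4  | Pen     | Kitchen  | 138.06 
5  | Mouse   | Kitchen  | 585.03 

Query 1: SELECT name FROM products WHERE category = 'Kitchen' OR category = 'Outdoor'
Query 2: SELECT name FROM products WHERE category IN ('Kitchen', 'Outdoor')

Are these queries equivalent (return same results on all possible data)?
Yes, equivalent

Both queries return: [('Chair',), ('Monitor',), ('Mouse',), ('Pen',), ('Shelf',)]

Reason: OR vs IN are equivalent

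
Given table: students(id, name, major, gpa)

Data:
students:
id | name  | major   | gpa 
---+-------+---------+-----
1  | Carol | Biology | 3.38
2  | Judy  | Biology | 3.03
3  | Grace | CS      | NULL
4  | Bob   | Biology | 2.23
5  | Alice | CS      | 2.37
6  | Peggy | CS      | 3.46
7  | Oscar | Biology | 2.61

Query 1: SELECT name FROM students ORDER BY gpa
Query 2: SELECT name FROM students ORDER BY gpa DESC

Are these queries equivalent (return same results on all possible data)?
No, not equivalent

Query 1 returns: [('Grace',), ('Bob',), ('Alice',), ('Oscar',), ('Judy',), ('Carol',), ('Peggy',)]
Query 2 returns: [('Peggy',), ('Carol',), ('Judy',), ('Oscar',), ('Alice',), ('Bob',), ('Grace',)]

Reason: ASC vs DESC gives opposite ordering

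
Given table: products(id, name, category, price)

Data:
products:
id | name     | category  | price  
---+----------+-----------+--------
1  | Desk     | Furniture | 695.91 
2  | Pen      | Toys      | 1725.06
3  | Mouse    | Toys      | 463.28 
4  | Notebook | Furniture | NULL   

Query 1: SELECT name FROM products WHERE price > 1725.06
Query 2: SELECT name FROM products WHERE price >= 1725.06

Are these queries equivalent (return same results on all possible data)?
No, not equivalent

Query 1 returns: []
Query 2 returns: [('Pen',)]

Reason: > vs >= gives different results when price = 1725.06 exists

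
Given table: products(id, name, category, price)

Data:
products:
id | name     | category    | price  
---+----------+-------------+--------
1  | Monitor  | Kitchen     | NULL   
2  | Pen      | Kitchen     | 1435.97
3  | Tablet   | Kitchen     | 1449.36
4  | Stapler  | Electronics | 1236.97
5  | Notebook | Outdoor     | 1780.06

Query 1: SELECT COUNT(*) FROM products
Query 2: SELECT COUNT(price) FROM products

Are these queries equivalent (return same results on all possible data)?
No, not equivalent

Query 1 returns: [(5,)]
Query 2 returns: [(4,)]

Reason: COUNT(*) includes NULLs, COUNT(column) excludes them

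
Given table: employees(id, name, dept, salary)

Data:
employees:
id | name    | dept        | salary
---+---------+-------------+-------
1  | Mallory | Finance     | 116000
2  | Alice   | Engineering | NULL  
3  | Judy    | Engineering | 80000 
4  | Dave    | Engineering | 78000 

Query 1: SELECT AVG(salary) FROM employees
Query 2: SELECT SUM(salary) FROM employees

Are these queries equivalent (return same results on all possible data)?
No, not equivalent

Query 1 returns: [(91333.33333333333,)]
Query 2 returns: [(274000,)]

Reason: AVG vs SUM give different aggregate values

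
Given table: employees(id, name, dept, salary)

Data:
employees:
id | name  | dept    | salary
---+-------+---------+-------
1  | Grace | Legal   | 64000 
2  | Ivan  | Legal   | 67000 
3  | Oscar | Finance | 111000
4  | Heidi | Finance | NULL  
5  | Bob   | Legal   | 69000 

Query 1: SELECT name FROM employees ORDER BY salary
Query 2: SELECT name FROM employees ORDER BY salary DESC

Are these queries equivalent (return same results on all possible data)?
No, not equivalent

Query 1 returns: [('Heidi',), ('Grace',), ('Ivan',), ('Bob',), ('Oscar',)]
Query 2 returns: [('Oscar',), ('Bob',), ('Ivan',), ('Grace',), ('Heidi',)]

Reason: ASC vs DESC gives opposite ordering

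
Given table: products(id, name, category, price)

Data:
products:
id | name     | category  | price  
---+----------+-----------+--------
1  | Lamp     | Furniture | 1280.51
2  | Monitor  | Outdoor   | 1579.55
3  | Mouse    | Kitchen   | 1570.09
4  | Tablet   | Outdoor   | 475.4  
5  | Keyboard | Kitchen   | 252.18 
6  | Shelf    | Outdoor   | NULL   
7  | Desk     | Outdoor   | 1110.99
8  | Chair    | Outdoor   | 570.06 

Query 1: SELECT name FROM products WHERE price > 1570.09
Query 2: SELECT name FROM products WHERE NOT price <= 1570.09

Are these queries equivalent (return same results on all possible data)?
Yes, equivalent

Both queries return: [('Monitor',)]

Reason: Both filter price > 1570.09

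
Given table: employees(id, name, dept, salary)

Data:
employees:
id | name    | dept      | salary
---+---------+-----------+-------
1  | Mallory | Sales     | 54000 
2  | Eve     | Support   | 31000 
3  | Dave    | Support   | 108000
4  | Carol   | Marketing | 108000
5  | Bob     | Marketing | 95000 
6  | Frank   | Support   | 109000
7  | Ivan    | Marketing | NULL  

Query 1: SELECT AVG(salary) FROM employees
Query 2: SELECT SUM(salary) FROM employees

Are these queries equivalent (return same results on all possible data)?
No, not equivalent

Query 1 returns: [(84166.66666666667,)]
Query 2 returns: [(505000,)]

Reason: AVG vs SUM give different aggregate values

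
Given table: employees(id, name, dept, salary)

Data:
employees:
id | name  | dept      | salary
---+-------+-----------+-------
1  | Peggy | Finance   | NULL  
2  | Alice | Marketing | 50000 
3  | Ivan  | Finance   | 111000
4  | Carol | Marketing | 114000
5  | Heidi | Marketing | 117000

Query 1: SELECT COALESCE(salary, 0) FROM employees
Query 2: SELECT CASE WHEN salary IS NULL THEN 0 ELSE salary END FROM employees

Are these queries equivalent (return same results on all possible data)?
Yes, equivalent

Both queries return: [(0,), (50000,), (111000,), (114000,), (117000,)]

Reason: COALESCE vs CASE for NULL handling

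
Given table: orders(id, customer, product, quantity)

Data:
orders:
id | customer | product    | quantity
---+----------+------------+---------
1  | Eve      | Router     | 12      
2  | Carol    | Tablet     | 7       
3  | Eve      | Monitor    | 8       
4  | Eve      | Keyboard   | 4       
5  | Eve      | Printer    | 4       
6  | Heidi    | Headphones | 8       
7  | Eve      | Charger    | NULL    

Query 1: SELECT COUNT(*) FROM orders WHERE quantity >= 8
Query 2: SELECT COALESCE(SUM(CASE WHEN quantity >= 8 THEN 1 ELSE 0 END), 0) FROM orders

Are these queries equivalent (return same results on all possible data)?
Yes, equivalent

Both queries return: [(3,)]

Reason: COUNT with WHERE vs conditional SUM (COALESCE handles empty-table NULL)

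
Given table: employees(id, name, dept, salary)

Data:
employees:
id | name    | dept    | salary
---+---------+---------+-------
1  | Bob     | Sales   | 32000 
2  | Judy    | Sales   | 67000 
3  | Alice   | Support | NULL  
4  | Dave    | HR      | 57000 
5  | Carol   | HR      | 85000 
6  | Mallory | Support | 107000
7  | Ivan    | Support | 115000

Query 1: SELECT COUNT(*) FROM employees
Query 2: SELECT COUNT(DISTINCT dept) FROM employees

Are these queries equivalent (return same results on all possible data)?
No, not equivalent

Query 1 returns: [(7,)]
Query 2 returns: [(3,)]

Reason: COUNT(*) counts rows, COUNT(DISTINCT dept) counts unique depts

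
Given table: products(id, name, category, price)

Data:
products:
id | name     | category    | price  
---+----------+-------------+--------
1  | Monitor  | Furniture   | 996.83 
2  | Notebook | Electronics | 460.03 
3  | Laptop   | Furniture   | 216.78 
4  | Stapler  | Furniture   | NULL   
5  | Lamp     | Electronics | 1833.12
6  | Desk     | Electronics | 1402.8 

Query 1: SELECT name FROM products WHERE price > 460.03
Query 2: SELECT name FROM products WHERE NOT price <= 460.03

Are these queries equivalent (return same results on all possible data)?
Yes, equivalent

Both queries return: [('Desk',), ('Lamp',), ('Monitor',)]

Reason: Both filter price > 460.03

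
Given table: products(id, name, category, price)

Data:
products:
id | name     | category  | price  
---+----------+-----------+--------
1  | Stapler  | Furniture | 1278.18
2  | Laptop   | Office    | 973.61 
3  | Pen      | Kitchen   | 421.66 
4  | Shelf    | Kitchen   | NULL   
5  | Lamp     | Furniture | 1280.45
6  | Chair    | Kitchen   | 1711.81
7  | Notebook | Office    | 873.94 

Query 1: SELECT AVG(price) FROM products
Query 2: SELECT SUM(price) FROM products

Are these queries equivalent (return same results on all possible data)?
No, not equivalent

Query 1 returns: [(1089.9416666666668,)]
Query 2 returns: [(6539.650000000001,)]

Reason: AVG vs SUM give different aggregate values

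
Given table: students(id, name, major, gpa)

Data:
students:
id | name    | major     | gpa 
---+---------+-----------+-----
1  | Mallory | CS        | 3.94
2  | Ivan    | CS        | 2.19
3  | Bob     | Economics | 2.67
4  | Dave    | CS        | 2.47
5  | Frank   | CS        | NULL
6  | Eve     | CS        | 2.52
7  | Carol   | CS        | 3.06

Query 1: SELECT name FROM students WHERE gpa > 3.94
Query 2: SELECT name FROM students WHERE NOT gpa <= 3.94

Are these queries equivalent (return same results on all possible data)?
Yes, equivalent

Both queries return: []

Reason: Both filter gpa > 3.94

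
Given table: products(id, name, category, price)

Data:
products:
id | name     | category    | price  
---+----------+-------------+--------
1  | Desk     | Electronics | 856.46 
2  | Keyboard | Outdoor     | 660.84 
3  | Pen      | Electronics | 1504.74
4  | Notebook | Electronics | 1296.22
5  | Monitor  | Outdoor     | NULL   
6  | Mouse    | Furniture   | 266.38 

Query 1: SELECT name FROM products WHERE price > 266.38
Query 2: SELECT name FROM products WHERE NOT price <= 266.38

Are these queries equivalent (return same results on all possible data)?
Yes, equivalent

Both queries return: [('Desk',), ('Keyboard',), ('Notebook',), ('Pen',)]

Reason: Both filter price > 266.38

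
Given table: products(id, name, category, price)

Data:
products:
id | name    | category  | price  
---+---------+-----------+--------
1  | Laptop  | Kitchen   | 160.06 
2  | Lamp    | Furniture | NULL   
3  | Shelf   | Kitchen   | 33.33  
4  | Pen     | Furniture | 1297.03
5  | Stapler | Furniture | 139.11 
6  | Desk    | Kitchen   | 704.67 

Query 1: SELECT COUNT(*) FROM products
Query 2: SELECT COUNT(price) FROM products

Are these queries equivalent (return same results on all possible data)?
No, not equivalent

Query 1 returns: [(6,)]
Query 2 returns: [(5,)]

Reason: COUNT(*) includes NULLs, COUNT(column) excludes them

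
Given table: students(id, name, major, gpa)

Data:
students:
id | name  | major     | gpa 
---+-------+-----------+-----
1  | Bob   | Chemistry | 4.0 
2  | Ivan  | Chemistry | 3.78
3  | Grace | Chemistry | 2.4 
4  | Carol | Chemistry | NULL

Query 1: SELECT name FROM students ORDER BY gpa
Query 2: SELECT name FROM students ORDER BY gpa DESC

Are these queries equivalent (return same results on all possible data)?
No, not equivalent

Query 1 returns: [('Carol',), ('Grace',), ('Ivan',), ('Bob',)]
Query 2 returns: [('Bob',), ('Ivan',), ('Grace',), ('Carol',)]

Reason: ASC vs DESC gives opposite ordering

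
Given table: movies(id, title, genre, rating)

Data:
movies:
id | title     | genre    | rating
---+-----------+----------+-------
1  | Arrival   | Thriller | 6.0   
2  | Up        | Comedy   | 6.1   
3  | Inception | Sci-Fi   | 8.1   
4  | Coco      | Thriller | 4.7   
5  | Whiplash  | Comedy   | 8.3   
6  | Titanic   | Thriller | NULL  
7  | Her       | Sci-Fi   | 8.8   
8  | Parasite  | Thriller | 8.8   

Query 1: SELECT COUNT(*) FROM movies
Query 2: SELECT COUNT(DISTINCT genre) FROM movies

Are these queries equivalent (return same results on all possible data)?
No, not equivalent

Query 1 returns: [(8,)]
Query 2 returns: [(3,)]

Reason: COUNT(*) counts rows, COUNT(DISTINCT genre) counts unique genres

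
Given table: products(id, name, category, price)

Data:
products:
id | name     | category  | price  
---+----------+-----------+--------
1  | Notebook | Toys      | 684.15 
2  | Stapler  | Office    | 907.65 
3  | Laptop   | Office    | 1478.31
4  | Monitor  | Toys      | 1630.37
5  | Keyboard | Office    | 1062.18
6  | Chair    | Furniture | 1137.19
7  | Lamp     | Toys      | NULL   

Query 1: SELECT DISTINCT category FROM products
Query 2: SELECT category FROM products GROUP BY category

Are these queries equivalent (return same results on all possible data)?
Yes, equivalent

Both queries return: [('Furniture',), ('Office',), ('Toys',)]

Reason: Both get unique categorys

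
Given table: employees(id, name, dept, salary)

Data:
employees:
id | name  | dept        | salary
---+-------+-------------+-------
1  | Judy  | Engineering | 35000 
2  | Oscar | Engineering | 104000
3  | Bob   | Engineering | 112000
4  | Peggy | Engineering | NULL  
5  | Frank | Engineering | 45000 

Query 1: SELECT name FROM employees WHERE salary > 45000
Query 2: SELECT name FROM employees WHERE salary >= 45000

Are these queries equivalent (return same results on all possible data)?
No, not equivalent

Query 1 returns: [('Oscar',), ('Bob',)]
Query 2 returns: [('Oscar',), ('Bob',), ('Frank',)]

Reason: > vs >= gives different results when salary = 45000 exists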